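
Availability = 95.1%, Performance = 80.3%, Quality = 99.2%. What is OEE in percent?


Formula: OEE = Availability * Performance * Quality / 10000
A * P = 95.1% * 80.3% / 100 = 76.37%
OEE = 76.37% * 99.2% / 100 = 75.8%

75.8%


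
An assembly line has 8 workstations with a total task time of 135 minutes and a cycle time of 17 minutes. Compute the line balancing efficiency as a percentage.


Formula: Efficiency = Sum of Task Times / (N_stations * CT) * 100
Total station capacity = 8 stations * 17 min = 136 min
Efficiency = 135 / 136 * 100 = 99.3%

99.3%


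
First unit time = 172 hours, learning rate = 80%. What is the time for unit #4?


Formula: T_n = T_1 * (learning_rate)^(log2(n)) where learning_rate = rate/100
Doublings = log2(4) = 2
T_n = 172 * 0.8^2
T_n = 172 * 0.64 = 110.1 hours

110.1 hours


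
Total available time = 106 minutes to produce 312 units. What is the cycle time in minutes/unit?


Formula: CT = Available Time / Number of Units
CT = 106 min / 312 units
CT = 0.34 min/unit

0.34 min/unit


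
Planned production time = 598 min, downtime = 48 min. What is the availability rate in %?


Formula: Availability = (Planned Time - Downtime) / Planned Time * 100
Uptime = 598 - 48 = 550 min
Availability = 550 / 598 * 100 = 92.0%

92.0%


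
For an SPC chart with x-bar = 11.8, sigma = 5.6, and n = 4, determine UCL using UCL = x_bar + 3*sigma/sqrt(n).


UCL = 11.8 + 3 * 5.6 / sqrt(4)

20.2


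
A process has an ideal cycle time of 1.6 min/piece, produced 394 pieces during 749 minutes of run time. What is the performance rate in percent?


Formula: Performance = (Ideal CT * Total Count) / Run Time * 100
Ideal output time = 1.6 * 394 = 630.4 min
Performance = 630.4 / 749 * 100 = 84.2%

84.2%


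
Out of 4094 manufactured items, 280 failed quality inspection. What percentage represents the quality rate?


Formula: Quality Rate = Good Pieces / Total Pieces * 100
Good pieces = 4094 - 280 = 3814
QR = 3814 / 4094 * 100 = 93.2%

93.2%


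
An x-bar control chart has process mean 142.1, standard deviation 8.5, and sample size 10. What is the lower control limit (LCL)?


LCL = 142.1 - 3 * 8.5 / sqrt(10)

134.04


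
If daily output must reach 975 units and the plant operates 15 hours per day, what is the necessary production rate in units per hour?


Formula: Production Rate = Daily Demand / Available Hours
Rate = 975 units/day / 15 hours/day
Rate = 65.0 units/hour

65.0 units/hour


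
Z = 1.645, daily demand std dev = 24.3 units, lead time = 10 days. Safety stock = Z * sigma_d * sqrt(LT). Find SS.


Formula: SS = z * sigma_d * sqrt(LT)
sqrt(LT) = sqrt(10) = 3.1623
SS = 1.645 * 24.3 * 3.1623
SS = 126.4 units

126.4 units


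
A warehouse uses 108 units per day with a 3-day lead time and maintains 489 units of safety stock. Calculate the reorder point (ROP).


Formula: ROP = (Daily Demand * Lead Time) + Safety Stock
Demand during lead time = 108 * 3 = 324 units
ROP = 324 + 489 = 813 units

813 units


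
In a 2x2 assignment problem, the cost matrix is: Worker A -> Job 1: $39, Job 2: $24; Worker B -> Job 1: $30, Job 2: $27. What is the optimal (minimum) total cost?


Option 1: A->1 + B->2 = $39 + $27 = $66
Option 2: A->2 + B->1 = $24 + $30 = $54
Min cost = min($66, $54) = $54

$54


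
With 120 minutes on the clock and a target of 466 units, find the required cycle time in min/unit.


Formula: CT = Available Time / Number of Units
CT = 120 min / 466 units
CT = 0.26 min/unit

0.26 min/unit


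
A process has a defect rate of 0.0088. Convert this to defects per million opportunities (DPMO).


DPMO = defect_rate * 1000000 = 0.0088 * 1000000

8800


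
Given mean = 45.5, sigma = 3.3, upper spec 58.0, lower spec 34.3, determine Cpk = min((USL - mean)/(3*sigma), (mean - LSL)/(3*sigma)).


Cpu = (58.0 - 45.5) / (3 * 3.3) = 1.26
Cpl = (45.5 - 34.3) / (3 * 3.3) = 1.13
Cpk = min(1.26, 1.13) = 1.13

1.13


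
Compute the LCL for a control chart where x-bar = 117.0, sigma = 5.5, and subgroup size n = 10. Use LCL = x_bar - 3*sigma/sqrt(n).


LCL = 117.0 - 3 * 5.5 / sqrt(10)

111.78


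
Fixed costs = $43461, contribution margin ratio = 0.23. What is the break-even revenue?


Formula: BER = Fixed Costs / Contribution Margin Ratio
BER = $43461 / 0.23
BER = $188960.87 (to the nearest cent)

$188960.87


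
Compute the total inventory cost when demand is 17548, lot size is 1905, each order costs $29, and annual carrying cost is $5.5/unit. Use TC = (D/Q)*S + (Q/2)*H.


TC = 17548/1905 * 29 + 1905/2 * 5.5

$5505.88


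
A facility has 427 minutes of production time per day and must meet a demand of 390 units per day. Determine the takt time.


Formula: Takt Time = Available Production Time / Customer Demand
Takt = 427 min/day / 390 units/day
Takt = 1.09 min/unit

1.09 min/unit


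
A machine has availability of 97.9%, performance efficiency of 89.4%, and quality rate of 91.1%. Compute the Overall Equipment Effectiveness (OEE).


Formula: OEE = Availability * Performance * Quality / 10000
A * P = 97.9% * 89.4% / 100 = 87.52%
OEE = 87.52% * 91.1% / 100 = 79.7%

79.7%


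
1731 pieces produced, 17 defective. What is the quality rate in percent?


Formula: Quality Rate = Good Pieces / Total Pieces * 100
Good pieces = 1731 - 17 = 1714
QR = 1714 / 1731 * 100 = 99.0%

99.0%


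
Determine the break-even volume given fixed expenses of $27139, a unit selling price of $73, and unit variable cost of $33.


Formula: BEQ = Fixed Costs / (Price - Variable Cost)
Contribution margin = $73 - $33 = $40/unit
BEQ = ceil($27139 / $40/unit) = ceil(678.48) = 679 units

679 units


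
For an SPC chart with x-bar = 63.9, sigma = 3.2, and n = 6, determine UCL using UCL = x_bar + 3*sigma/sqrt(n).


UCL = 63.9 + 3 * 3.2 / sqrt(6)

67.82


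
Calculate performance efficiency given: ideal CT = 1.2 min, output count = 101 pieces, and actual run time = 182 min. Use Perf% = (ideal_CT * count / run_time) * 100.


Formula: Performance = (Ideal CT * Total Count) / Run Time * 100
Ideal output time = 1.2 * 101 = 121.2 min
Performance = 121.2 / 182 * 100 = 66.6%

66.6%


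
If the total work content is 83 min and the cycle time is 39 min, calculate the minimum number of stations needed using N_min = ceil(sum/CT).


Formula: N_min = ceil(Sum of Task Times / Cycle Time)
N_min = ceil(83 min / 39 min) = ceil(2.1282)
N_min = 3 stations

3


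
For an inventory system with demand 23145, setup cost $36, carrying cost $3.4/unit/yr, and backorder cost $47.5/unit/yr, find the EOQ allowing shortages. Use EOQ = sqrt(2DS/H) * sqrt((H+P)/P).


Formula: EOQ* = sqrt(2DS/H) * sqrt((H+P)/P)
Base EOQ = sqrt(2*23145*36/3.4) = 700.09 units
Correction = sqrt((3.4+47.5)/47.5) = 1.03517
EOQ* = 700.09 * 1.03517 = 724.7 units

724.7 units


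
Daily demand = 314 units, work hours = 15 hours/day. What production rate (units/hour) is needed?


Formula: Production Rate = Daily Demand / Available Hours
Rate = 314 units/day / 15 hours/day
Rate = 20.9 units/hour

20.9 units/hour


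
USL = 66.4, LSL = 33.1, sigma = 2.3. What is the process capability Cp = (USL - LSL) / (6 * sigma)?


Cp = (66.4 - 33.1) / (6 * 2.3)

2.41


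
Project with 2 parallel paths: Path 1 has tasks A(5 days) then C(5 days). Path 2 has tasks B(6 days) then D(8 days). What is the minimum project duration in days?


Path 1 = 5 + 5 = 10 days
Path 2 = 6 + 8 = 14 days
Duration = max(10, 14) = 14 days

14 days


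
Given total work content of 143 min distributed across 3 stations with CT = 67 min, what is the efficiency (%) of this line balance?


Formula: Efficiency = Sum of Task Times / (N_stations * CT) * 100
Total station capacity = 3 stations * 67 min = 201 min
Efficiency = 143 / 201 * 100 = 71.1%

71.1%


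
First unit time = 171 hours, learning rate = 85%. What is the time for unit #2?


Formula: T_n = T_1 * (learning_rate)^(log2(n)) where learning_rate = rate/100
Doublings = log2(2) = 1
T_n = 171 * 0.85^1
T_n = 171 * 0.85 = 145.4 hours

145.4 hours


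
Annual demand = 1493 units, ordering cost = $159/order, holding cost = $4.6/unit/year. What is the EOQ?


Formula: EOQ = sqrt(2 * D * S / H)
Numerator: 2 * 1493 * 159 = 474774
2DS/H = 474774 / 4.6 = 103211.7
EOQ = sqrt(103211.7) = 321.3 units

321.3 units


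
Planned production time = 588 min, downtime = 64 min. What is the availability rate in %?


Formula: Availability = (Planned Time - Downtime) / Planned Time * 100
Uptime = 588 - 64 = 524 min
Availability = 524 / 588 * 100 = 89.1%

89.1%


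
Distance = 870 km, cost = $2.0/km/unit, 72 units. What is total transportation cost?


TC = dist * cost * units = 870 * 2.0 * 72 = $125280.00

$125280.00


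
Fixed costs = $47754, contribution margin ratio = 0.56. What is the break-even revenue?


Formula: BER = Fixed Costs / Contribution Margin Ratio
BER = $47754 / 0.56
BER = $85275.00 (to the nearest cent)

$85275.00


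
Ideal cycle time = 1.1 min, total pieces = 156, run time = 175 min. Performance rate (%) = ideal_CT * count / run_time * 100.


Formula: Performance = (Ideal CT * Total Count) / Run Time * 100
Ideal output time = 1.1 * 156 = 171.6 min
Performance = 171.6 / 175 * 100 = 98.1%

98.1%


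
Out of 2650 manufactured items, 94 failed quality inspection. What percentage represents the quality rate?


Formula: Quality Rate = Good Pieces / Total Pieces * 100
Good pieces = 2650 - 94 = 2556
QR = 2556 / 2650 * 100 = 96.5%

96.5%


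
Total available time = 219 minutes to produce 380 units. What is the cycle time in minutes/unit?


Formula: CT = Available Time / Number of Units
CT = 219 min / 380 units
CT = 0.58 min/unit

0.58 min/unit


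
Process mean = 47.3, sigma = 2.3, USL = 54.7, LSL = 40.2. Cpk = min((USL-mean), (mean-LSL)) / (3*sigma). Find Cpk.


Cpu = (54.7 - 47.3) / (3 * 2.3) = 1.07
Cpl = (47.3 - 40.2) / (3 * 2.3) = 1.03
Cpk = min(1.07, 1.03) = 1.03

1.03


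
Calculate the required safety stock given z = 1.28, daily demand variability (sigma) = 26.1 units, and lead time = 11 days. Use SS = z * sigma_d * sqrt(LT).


Formula: SS = z * sigma_d * sqrt(LT)
sqrt(LT) = sqrt(11) = 3.3166
SS = 1.28 * 26.1 * 3.3166
SS = 110.8 units

110.8 units


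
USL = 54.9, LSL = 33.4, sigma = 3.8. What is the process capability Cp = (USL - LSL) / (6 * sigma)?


Cp = (54.9 - 33.4) / (6 * 3.8)

0.94


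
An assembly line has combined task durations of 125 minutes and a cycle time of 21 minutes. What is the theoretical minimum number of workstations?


Formula: N_min = ceil(Sum of Task Times / Cycle Time)
N_min = ceil(125 min / 21 min) = ceil(5.9524)
N_min = 6 stations

6


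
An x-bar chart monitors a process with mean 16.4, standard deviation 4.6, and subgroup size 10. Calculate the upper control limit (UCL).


UCL = 16.4 + 3 * 4.6 / sqrt(10)

20.76


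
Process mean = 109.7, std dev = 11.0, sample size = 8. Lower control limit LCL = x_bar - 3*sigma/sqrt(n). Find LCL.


LCL = 109.7 - 3 * 11.0 / sqrt(8)

98.03


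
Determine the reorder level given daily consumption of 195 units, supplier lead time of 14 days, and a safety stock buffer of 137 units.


Formula: ROP = (Daily Demand * Lead Time) + Safety Stock
Demand during lead time = 195 * 14 = 2730 units
ROP = 2730 + 137 = 2867 units

2867 units


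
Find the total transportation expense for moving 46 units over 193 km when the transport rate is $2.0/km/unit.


TC = dist * cost * units = 193 * 2.0 * 46 = $17756.00

$17756.00


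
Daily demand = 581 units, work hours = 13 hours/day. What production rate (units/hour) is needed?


Formula: Production Rate = Daily Demand / Available Hours
Rate = 581 units/day / 13 hours/day
Rate = 44.7 units/hour

44.7 units/hour


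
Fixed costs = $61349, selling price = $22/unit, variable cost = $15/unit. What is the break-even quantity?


Formula: BEQ = Fixed Costs / (Price - Variable Cost)
Contribution margin = $22 - $15 = $7/unit
BEQ = ceil($61349 / $7/unit) = ceil(8764.14) = 8765 units

8765 units


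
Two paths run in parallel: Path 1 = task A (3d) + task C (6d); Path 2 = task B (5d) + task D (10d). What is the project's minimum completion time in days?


Path 1 = 3 + 6 = 9 days
Path 2 = 5 + 10 = 15 days
Duration = max(9, 15) = 15 days

15 days


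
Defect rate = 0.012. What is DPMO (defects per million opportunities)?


DPMO = defect_rate * 1000000 = 0.012 * 1000000

12000


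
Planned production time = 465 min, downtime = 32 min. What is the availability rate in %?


Formula: Availability = (Planned Time - Downtime) / Planned Time * 100
Uptime = 465 - 32 = 433 min
Availability = 433 / 465 * 100 = 93.1%

93.1%


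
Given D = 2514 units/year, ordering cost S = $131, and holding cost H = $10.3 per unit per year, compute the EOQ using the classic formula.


Formula: EOQ = sqrt(2 * D * S / H)
Numerator: 2 * 2514 * 131 = 658668
2DS/H = 658668 / 10.3 = 63948.3
EOQ = sqrt(63948.3) = 252.9 units

252.9 units


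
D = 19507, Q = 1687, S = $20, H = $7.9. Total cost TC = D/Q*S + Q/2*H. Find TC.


TC = 19507/1687 * 20 + 1687/2 * 7.9

$6894.91


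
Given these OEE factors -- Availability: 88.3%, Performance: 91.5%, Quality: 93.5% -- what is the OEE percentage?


Formula: OEE = Availability * Performance * Quality / 10000
A * P = 88.3% * 91.5% / 100 = 80.79%
OEE = 80.79% * 93.5% / 100 = 75.5%

75.5%


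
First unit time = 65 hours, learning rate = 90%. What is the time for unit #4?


Formula: T_n = T_1 * (learning_rate)^(log2(n)) where learning_rate = rate/100
Doublings = log2(4) = 2
T_n = 65 * 0.9^2
T_n = 65 * 0.81 = 52.7 hours

52.7 hours


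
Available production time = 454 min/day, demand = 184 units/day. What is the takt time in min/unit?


Formula: Takt Time = Available Production Time / Customer Demand
Takt = 454 min/day / 184 units/day
Takt = 2.47 min/unit

2.47 min/unit


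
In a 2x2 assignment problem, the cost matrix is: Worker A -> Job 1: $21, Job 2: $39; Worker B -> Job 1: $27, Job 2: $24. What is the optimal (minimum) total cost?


Option 1: A->1 + B->2 = $21 + $24 = $45
Option 2: A->2 + B->1 = $39 + $27 = $66
Min cost = min($45, $66) = $45

$45


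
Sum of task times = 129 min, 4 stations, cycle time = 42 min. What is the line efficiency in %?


Formula: Efficiency = Sum of Task Times / (N_stations * CT) * 100
Total station capacity = 4 stations * 42 min = 168 min
Efficiency = 129 / 168 * 100 = 76.8%

76.8%


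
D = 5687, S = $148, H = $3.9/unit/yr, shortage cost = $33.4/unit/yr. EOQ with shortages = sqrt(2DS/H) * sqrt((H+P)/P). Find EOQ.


Formula: EOQ* = sqrt(2DS/H) * sqrt((H+P)/P)
Base EOQ = sqrt(2*5687*148/3.9) = 656.98 units
Correction = sqrt((3.9+33.4)/33.4) = 1.05677
EOQ* = 656.98 * 1.05677 = 694.3 units

694.3 units


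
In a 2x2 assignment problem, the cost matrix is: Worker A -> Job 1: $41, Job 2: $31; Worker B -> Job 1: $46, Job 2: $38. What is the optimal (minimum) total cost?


Option 1: A->1 + B->2 = $41 + $38 = $79
Option 2: A->2 + B->1 = $31 + $46 = $77
Min cost = min($79, $77) = $77

$77


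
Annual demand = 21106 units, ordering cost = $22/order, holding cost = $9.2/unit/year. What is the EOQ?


Formula: EOQ = sqrt(2 * D * S / H)
Numerator: 2 * 21106 * 22 = 928664
2DS/H = 928664 / 9.2 = 100941.7
EOQ = sqrt(100941.7) = 317.7 units

317.7 units


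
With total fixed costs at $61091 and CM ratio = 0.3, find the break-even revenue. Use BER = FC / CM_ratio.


Formula: BER = Fixed Costs / Contribution Margin Ratio
BER = $61091 / 0.3
BER = $203636.67 (to the nearest cent)

$203636.67


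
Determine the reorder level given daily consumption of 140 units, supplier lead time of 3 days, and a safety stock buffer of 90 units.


Formula: ROP = (Daily Demand * Lead Time) + Safety Stock
Demand during lead time = 140 * 3 = 420 units
ROP = 420 + 90 = 510 units

510 units


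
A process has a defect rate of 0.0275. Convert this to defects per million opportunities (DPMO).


DPMO = defect_rate * 1000000 = 0.0275 * 1000000

27500


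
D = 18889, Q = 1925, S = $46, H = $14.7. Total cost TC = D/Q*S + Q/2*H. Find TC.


TC = 18889/1925 * 46 + 1925/2 * 14.7

$14600.12


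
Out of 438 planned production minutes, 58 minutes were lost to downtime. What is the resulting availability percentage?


Formula: Availability = (Planned Time - Downtime) / Planned Time * 100
Uptime = 438 - 58 = 380 min
Availability = 380 / 438 * 100 = 86.8%

86.8%


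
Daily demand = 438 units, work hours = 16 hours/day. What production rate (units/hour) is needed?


Formula: Production Rate = Daily Demand / Available Hours
Rate = 438 units/day / 16 hours/day
Rate = 27.4 units/hour

27.4 units/hour


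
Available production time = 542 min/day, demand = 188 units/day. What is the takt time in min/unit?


Formula: Takt Time = Available Production Time / Customer Demand
Takt = 542 min/day / 188 units/day
Takt = 2.88 min/unit

2.88 min/unit


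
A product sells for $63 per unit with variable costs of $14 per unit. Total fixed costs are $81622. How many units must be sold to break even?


Formula: BEQ = Fixed Costs / (Price - Variable Cost)
Contribution margin = $63 - $14 = $49/unit
BEQ = ceil($81622 / $49/unit) = ceil(1665.76) = 1666 units

1666 units


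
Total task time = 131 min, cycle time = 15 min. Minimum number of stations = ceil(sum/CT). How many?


Formula: N_min = ceil(Sum of Task Times / Cycle Time)
N_min = ceil(131 min / 15 min) = ceil(8.7333)
N_min = 9 stations

9


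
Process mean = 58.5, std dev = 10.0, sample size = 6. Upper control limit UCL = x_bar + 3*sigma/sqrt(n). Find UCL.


UCL = 58.5 + 3 * 10.0 / sqrt(6)

70.75


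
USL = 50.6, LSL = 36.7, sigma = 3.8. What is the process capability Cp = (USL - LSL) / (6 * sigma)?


Cp = (50.6 - 36.7) / (6 * 3.8)

0.61


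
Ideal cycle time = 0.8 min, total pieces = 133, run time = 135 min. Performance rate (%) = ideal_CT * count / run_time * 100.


Formula: Performance = (Ideal CT * Total Count) / Run Time * 100
Ideal output time = 0.8 * 133 = 106.4 min
Performance = 106.4 / 135 * 100 = 78.8%

78.8%


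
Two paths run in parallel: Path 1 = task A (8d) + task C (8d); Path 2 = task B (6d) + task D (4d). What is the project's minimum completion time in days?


Path 1 = 8 + 8 = 16 days
Path 2 = 6 + 4 = 10 days
Duration = max(16, 10) = 16 days

16 days


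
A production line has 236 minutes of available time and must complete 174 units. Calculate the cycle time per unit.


Formula: CT = Available Time / Number of Units
CT = 236 min / 174 units
CT = 1.36 min/unit

1.36 min/unit


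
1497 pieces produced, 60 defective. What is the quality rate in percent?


Formula: Quality Rate = Good Pieces / Total Pieces * 100
Good pieces = 1497 - 60 = 1437
QR = 1437 / 1497 * 100 = 96.0%

96.0%


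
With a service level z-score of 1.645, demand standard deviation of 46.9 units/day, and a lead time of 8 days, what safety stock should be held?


Formula: SS = z * sigma_d * sqrt(LT)
sqrt(LT) = sqrt(8) = 2.8284
SS = 1.645 * 46.9 * 2.8284
SS = 218.2 units

218.2 units


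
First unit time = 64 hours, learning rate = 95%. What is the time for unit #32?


Formula: T_n = T_1 * (learning_rate)^(log2(n)) where learning_rate = rate/100
Doublings = log2(32) = 5
T_n = 64 * 0.95^5
T_n = 64 * 0.7738 = 49.5 hours

49.5 hours


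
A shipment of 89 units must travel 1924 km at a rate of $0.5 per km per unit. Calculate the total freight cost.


TC = dist * cost * units = 1924 * 0.5 * 89 = $85618.00

$85618.00


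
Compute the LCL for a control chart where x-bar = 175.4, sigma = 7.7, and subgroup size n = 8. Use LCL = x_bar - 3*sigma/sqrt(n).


LCL = 175.4 - 3 * 7.7 / sqrt(8)

167.23


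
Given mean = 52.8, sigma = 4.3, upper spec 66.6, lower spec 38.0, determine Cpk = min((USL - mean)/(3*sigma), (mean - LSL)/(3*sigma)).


Cpu = (66.6 - 52.8) / (3 * 4.3) = 1.07
Cpl = (52.8 - 38.0) / (3 * 4.3) = 1.15
Cpk = min(1.07, 1.15) = 1.07

1.07


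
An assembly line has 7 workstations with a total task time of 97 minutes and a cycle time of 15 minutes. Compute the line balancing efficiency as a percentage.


Formula: Efficiency = Sum of Task Times / (N_stations * CT) * 100
Total station capacity = 7 stations * 15 min = 105 min
Efficiency = 97 / 105 * 100 = 92.4%

92.4%


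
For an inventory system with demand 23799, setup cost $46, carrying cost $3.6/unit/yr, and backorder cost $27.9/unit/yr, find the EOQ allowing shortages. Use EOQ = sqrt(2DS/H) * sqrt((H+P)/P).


Formula: EOQ* = sqrt(2DS/H) * sqrt((H+P)/P)
Base EOQ = sqrt(2*23799*46/3.6) = 779.87 units
Correction = sqrt((3.6+27.9)/27.9) = 1.06256
EOQ* = 779.87 * 1.06256 = 828.7 units

828.7 units


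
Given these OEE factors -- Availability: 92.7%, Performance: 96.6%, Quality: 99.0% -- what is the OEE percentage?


Formula: OEE = Availability * Performance * Quality / 10000
A * P = 92.7% * 96.6% / 100 = 89.55%
OEE = 89.55% * 99.0% / 100 = 88.7%

88.7%


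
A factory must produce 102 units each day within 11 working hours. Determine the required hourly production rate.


Formula: Production Rate = Daily Demand / Available Hours
Rate = 102 units/day / 11 hours/day
Rate = 9.3 units/hour

9.3 units/hour


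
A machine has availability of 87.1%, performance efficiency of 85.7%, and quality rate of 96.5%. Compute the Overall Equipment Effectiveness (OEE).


Formula: OEE = Availability * Performance * Quality / 10000
A * P = 87.1% * 85.7% / 100 = 74.64%
OEE = 74.64% * 96.5% / 100 = 72.0%

72.0%


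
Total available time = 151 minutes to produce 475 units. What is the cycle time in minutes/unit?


Formula: CT = Available Time / Number of Units
CT = 151 min / 475 units
CT = 0.32 min/unit

0.32 min/unit


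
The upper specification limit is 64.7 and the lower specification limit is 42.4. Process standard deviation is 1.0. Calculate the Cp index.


Cp = (64.7 - 42.4) / (6 * 1.0)

3.72


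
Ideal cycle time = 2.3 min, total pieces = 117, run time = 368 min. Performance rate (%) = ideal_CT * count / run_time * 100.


Formula: Performance = (Ideal CT * Total Count) / Run Time * 100
Ideal output time = 2.3 * 117 = 269.1 min
Performance = 269.1 / 368 * 100 = 73.1%

73.1%


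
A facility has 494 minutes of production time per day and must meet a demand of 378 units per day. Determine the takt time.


Formula: Takt Time = Available Production Time / Customer Demand
Takt = 494 min/day / 378 units/day
Takt = 1.31 min/unit

1.31 min/unit


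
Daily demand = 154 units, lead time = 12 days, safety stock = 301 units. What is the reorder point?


Formula: ROP = (Daily Demand * Lead Time) + Safety Stock
Demand during lead time = 154 * 12 = 1848 units
ROP = 1848 + 301 = 2149 units

2149 units


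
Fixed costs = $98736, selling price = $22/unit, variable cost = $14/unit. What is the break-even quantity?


Formula: BEQ = Fixed Costs / (Price - Variable Cost)
Contribution margin = $22 - $14 = $8/unit
BEQ = ceil($98736 / $8/unit) = ceil(12342.0) = 12342 units

12342 units


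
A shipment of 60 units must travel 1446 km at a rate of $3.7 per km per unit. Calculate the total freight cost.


TC = dist * cost * units = 1446 * 3.7 * 60 = $321012.00

$321012.00


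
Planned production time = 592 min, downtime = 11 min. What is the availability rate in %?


Formula: Availability = (Planned Time - Downtime) / Planned Time * 100
Uptime = 592 - 11 = 581 min
Availability = 581 / 592 * 100 = 98.1%

98.1%


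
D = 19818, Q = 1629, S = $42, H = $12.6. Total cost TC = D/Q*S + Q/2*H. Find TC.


TC = 19818/1629 * 42 + 1629/2 * 12.6

$10773.66


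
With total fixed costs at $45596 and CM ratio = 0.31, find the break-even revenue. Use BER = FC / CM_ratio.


Formula: BER = Fixed Costs / Contribution Margin Ratio
BER = $45596 / 0.31
BER = $147083.87 (to the nearest cent)

$147083.87


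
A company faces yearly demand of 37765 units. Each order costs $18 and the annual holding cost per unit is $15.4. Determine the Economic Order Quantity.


Formula: EOQ = sqrt(2 * D * S / H)
Numerator: 2 * 37765 * 18 = 1359540
2DS/H = 1359540 / 15.4 = 88281.8
EOQ = sqrt(88281.8) = 297.1 units

297.1 units


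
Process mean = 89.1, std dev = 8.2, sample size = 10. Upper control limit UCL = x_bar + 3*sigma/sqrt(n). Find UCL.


UCL = 89.1 + 3 * 8.2 / sqrt(10)

96.88


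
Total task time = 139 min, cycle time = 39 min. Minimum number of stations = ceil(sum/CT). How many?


Formula: N_min = ceil(Sum of Task Times / Cycle Time)
N_min = ceil(139 min / 39 min) = ceil(3.5641)
N_min = 4 stations

4


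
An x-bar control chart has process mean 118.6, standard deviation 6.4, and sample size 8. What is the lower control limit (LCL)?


LCL = 118.6 - 3 * 6.4 / sqrt(8)

111.81


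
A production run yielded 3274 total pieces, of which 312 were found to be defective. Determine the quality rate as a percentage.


Formula: Quality Rate = Good Pieces / Total Pieces * 100
Good pieces = 3274 - 312 = 2962
QR = 2962 / 3274 * 100 = 90.5%

90.5%


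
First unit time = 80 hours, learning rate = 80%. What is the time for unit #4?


Formula: T_n = T_1 * (learning_rate)^(log2(n)) where learning_rate = rate/100
Doublings = log2(4) = 2
T_n = 80 * 0.8^2
T_n = 80 * 0.64 = 51.2 hours

51.2 hours


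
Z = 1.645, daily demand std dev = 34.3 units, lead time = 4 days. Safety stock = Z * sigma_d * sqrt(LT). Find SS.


Formula: SS = z * sigma_d * sqrt(LT)
sqrt(LT) = sqrt(4) = 2.0
SS = 1.645 * 34.3 * 2.0
SS = 112.8 units

112.8 units


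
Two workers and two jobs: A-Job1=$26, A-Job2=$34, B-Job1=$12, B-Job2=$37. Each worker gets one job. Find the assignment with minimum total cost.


Option 1: A->1 + B->2 = $26 + $37 = $63
Option 2: A->2 + B->1 = $34 + $12 = $46
Min cost = min($63, $46) = $46

$46


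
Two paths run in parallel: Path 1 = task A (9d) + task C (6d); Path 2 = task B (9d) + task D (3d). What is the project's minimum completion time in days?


Path 1 = 9 + 6 = 15 days
Path 2 = 9 + 3 = 12 days
Duration = max(15, 12) = 15 days

15 days


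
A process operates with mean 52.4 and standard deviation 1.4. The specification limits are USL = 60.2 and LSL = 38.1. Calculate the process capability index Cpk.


Cpu = (60.2 - 52.4) / (3 * 1.4) = 1.86
Cpl = (52.4 - 38.1) / (3 * 1.4) = 3.4
Cpk = min(1.86, 3.4) = 1.86

1.86


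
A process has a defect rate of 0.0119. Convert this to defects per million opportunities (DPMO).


DPMO = defect_rate * 1000000 = 0.0119 * 1000000

11900


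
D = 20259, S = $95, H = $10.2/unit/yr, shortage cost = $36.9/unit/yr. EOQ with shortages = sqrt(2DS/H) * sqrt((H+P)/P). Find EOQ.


Formula: EOQ* = sqrt(2DS/H) * sqrt((H+P)/P)
Base EOQ = sqrt(2*20259*95/10.2) = 614.31 units
Correction = sqrt((10.2+36.9)/36.9) = 1.12979
EOQ* = 614.31 * 1.12979 = 694.0 units

694.0 units


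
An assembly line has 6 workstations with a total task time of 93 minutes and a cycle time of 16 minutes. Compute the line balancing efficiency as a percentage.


Formula: Efficiency = Sum of Task Times / (N_stations * CT) * 100
Total station capacity = 6 stations * 16 min = 96 min
Efficiency = 93 / 96 * 100 = 96.9%

96.9%


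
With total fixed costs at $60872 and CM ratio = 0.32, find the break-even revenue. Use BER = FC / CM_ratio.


Formula: BER = Fixed Costs / Contribution Margin Ratio
BER = $60872 / 0.32
BER = $190225.00 (to the nearest cent)

$190225.00


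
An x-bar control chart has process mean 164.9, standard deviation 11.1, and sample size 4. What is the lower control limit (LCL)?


LCL = 164.9 - 3 * 11.1 / sqrt(4)

148.25


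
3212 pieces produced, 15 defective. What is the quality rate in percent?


Formula: Quality Rate = Good Pieces / Total Pieces * 100
Good pieces = 3212 - 15 = 3197
QR = 3197 / 3212 * 100 = 99.5%

99.5%


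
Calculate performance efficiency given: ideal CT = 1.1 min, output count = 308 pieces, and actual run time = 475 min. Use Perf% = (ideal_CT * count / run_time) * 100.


Formula: Performance = (Ideal CT * Total Count) / Run Time * 100
Ideal output time = 1.1 * 308 = 338.8 min
Performance = 338.8 / 475 * 100 = 71.3%

71.3%


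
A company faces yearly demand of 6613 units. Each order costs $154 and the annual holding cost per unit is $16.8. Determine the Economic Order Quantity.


Formula: EOQ = sqrt(2 * D * S / H)
Numerator: 2 * 6613 * 154 = 2036804
2DS/H = 2036804 / 16.8 = 121238.3
EOQ = sqrt(121238.3) = 348.2 units

348.2 units


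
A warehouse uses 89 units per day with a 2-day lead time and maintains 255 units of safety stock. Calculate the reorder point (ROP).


Formula: ROP = (Daily Demand * Lead Time) + Safety Stock
Demand during lead time = 89 * 2 = 178 units
ROP = 178 + 255 = 433 units

433 units


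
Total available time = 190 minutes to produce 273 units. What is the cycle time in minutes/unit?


Formula: CT = Available Time / Number of Units
CT = 190 min / 273 units
CT = 0.7 min/unit

0.7 min/unit


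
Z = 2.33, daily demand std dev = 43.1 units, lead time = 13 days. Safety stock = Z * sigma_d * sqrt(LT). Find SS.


Formula: SS = z * sigma_d * sqrt(LT)
sqrt(LT) = sqrt(13) = 3.6056
SS = 2.33 * 43.1 * 3.6056
SS = 362.1 units

362.1 units


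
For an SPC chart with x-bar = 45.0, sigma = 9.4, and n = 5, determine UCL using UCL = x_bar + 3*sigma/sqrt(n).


UCL = 45.0 + 3 * 9.4 / sqrt(5)

57.61


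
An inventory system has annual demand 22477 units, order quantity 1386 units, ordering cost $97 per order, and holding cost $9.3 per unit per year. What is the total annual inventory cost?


TC = 22477/1386 * 97 + 1386/2 * 9.3

$8017.97


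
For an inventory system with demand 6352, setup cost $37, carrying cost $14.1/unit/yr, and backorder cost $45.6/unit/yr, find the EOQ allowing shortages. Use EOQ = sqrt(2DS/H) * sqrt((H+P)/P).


Formula: EOQ* = sqrt(2DS/H) * sqrt((H+P)/P)
Base EOQ = sqrt(2*6352*37/14.1) = 182.58 units
Correction = sqrt((14.1+45.6)/45.6) = 1.14421
EOQ* = 182.58 * 1.14421 = 208.9 units

208.9 units


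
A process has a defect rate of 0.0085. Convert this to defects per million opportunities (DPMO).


DPMO = defect_rate * 1000000 = 0.0085 * 1000000

8500


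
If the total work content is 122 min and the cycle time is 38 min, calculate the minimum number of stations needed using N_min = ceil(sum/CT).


Formula: N_min = ceil(Sum of Task Times / Cycle Time)
N_min = ceil(122 min / 38 min) = ceil(3.2105)
N_min = 4 stations

4


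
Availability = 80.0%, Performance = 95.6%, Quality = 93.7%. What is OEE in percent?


Formula: OEE = Availability * Performance * Quality / 10000
A * P = 80.0% * 95.6% / 100 = 76.48%
OEE = 76.48% * 93.7% / 100 = 71.7%

71.7%


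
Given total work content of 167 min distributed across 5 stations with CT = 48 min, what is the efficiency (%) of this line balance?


Formula: Efficiency = Sum of Task Times / (N_stations * CT) * 100
Total station capacity = 5 stations * 48 min = 240 min
Efficiency = 167 / 240 * 100 = 69.6%

69.6%


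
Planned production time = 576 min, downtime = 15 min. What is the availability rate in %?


Formula: Availability = (Planned Time - Downtime) / Planned Time * 100
Uptime = 576 - 15 = 561 min
Availability = 561 / 576 * 100 = 97.4%

97.4%


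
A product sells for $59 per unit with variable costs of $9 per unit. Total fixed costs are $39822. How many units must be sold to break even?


Formula: BEQ = Fixed Costs / (Price - Variable Cost)
Contribution margin = $59 - $9 = $50/unit
BEQ = ceil($39822 / $50/unit) = ceil(796.44) = 797 units

797 units


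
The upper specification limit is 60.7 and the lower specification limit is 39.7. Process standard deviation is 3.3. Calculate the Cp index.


Cp = (60.7 - 39.7) / (6 * 3.3)

1.06


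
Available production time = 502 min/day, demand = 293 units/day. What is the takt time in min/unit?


Formula: Takt Time = Available Production Time / Customer Demand
Takt = 502 min/day / 293 units/day
Takt = 1.71 min/unit

1.71 min/unit


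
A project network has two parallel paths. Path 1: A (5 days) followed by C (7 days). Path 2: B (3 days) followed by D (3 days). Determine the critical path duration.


Path 1 = 5 + 7 = 12 days
Path 2 = 3 + 3 = 6 days
Duration = max(12, 6) = 12 days

12 days


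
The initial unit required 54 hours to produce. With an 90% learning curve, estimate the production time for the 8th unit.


Formula: T_n = T_1 * (learning_rate)^(log2(n)) where learning_rate = rate/100
Doublings = log2(8) = 3
T_n = 54 * 0.9^3
T_n = 54 * 0.729 = 39.4 hours

39.4 hours


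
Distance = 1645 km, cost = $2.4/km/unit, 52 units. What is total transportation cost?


TC = dist * cost * units = 1645 * 2.4 * 52 = $205296.00

$205296.00


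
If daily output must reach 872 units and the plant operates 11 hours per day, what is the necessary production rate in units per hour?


Formula: Production Rate = Daily Demand / Available Hours
Rate = 872 units/day / 11 hours/day
Rate = 79.3 units/hour

79.3 units/hour


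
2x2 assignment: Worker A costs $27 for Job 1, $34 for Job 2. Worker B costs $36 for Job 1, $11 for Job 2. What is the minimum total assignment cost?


Option 1: A->1 + B->2 = $27 + $11 = $38
Option 2: A->2 + B->1 = $34 + $36 = $70
Min cost = min($38, $70) = $38

$38


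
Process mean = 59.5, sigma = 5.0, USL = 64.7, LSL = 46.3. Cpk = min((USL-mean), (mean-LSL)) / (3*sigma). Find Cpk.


Cpu = (64.7 - 59.5) / (3 * 5.0) = 0.35
Cpl = (59.5 - 46.3) / (3 * 5.0) = 0.88
Cpk = min(0.35, 0.88) = 0.35

0.35


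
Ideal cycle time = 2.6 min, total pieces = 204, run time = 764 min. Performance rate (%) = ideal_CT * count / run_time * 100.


Formula: Performance = (Ideal CT * Total Count) / Run Time * 100
Ideal output time = 2.6 * 204 = 530.4 min
Performance = 530.4 / 764 * 100 = 69.4%

69.4%


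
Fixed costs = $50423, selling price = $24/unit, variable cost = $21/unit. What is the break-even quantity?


Formula: BEQ = Fixed Costs / (Price - Variable Cost)
Contribution margin = $24 - $21 = $3/unit
BEQ = ceil($50423 / $3/unit) = ceil(16807.67) = 16808 units

16808 units


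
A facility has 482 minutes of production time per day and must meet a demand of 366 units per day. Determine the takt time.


Formula: Takt Time = Available Production Time / Customer Demand
Takt = 482 min/day / 366 units/day
Takt = 1.32 min/unit

1.32 min/unit


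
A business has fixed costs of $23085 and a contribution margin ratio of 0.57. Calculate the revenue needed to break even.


Formula: BER = Fixed Costs / Contribution Margin Ratio
BER = $23085 / 0.57
BER = $40500.00 (to the nearest cent)

$40500.00


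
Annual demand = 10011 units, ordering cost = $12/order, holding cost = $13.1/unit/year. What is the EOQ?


Formula: EOQ = sqrt(2 * D * S / H)
Numerator: 2 * 10011 * 12 = 240264
2DS/H = 240264 / 13.1 = 18340.8
EOQ = sqrt(18340.8) = 135.4 units

135.4 units


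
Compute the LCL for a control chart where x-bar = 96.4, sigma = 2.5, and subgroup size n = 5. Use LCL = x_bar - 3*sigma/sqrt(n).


LCL = 96.4 - 3 * 2.5 / sqrt(5)

93.05


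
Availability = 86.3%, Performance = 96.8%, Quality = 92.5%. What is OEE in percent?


Formula: OEE = Availability * Performance * Quality / 10000
A * P = 86.3% * 96.8% / 100 = 83.54%
OEE = 83.54% * 92.5% / 100 = 77.3%

77.3%


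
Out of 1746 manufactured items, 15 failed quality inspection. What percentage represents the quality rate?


Formula: Quality Rate = Good Pieces / Total Pieces * 100
Good pieces = 1746 - 15 = 1731
QR = 1731 / 1746 * 100 = 99.1%

99.1%


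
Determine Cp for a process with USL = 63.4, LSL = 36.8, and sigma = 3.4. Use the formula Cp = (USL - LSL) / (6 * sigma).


Cp = (63.4 - 36.8) / (6 * 3.4)

1.3


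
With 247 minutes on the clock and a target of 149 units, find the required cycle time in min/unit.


Formula: CT = Available Time / Number of Units
CT = 247 min / 149 units
CT = 1.66 min/unit

1.66 min/unit


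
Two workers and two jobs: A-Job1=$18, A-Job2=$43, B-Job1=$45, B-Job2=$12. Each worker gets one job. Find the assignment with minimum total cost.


Option 1: A->1 + B->2 = $18 + $12 = $30
Option 2: A->2 + B->1 = $43 + $45 = $88
Min cost = min($30, $88) = $30

$30


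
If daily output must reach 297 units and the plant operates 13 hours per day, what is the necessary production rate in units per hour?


Formula: Production Rate = Daily Demand / Available Hours
Rate = 297 units/day / 13 hours/day
Rate = 22.8 units/hour

22.8 units/hour


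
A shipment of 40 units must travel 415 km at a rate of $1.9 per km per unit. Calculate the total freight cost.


TC = dist * cost * units = 415 * 1.9 * 40 = $31540.00

$31540.00


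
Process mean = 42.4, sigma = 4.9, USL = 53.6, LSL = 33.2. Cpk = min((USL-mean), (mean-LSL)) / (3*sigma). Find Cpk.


Cpu = (53.6 - 42.4) / (3 * 4.9) = 0.76
Cpl = (42.4 - 33.2) / (3 * 4.9) = 0.63
Cpk = min(0.76, 0.63) = 0.63

0.63


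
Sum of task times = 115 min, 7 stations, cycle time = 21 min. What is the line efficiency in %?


Formula: Efficiency = Sum of Task Times / (N_stations * CT) * 100
Total station capacity = 7 stations * 21 min = 147 min
Efficiency = 115 / 147 * 100 = 78.2%

78.2%


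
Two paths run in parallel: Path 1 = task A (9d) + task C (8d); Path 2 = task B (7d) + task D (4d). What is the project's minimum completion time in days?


Path 1 = 9 + 8 = 17 days
Path 2 = 7 + 4 = 11 days
Duration = max(17, 11) = 17 days

17 days


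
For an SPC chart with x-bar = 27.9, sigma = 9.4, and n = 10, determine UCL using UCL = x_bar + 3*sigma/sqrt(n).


UCL = 27.9 + 3 * 9.4 / sqrt(10)

36.82


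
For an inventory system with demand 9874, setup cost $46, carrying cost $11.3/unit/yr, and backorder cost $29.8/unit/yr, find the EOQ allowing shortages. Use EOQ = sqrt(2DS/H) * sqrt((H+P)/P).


Formula: EOQ* = sqrt(2DS/H) * sqrt((H+P)/P)
Base EOQ = sqrt(2*9874*46/11.3) = 283.53 units
Correction = sqrt((11.3+29.8)/29.8) = 1.17439
EOQ* = 283.53 * 1.17439 = 333.0 units

333.0 units


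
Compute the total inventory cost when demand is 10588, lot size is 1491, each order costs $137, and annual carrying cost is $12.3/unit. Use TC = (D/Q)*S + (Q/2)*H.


TC = 10588/1491 * 137 + 1491/2 * 12.3

$10142.52


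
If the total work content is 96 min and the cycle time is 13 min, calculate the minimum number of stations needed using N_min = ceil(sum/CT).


Formula: N_min = ceil(Sum of Task Times / Cycle Time)
N_min = ceil(96 min / 13 min) = ceil(7.3846)
N_min = 8 stations

8


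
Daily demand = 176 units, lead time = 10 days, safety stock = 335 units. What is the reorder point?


Formula: ROP = (Daily Demand * Lead Time) + Safety Stock
Demand during lead time = 176 * 10 = 1760 units
ROP = 1760 + 335 = 2095 units

2095 units


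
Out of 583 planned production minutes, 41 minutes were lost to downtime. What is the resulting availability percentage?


Formula: Availability = (Planned Time - Downtime) / Planned Time * 100
Uptime = 583 - 41 = 542 min
Availability = 542 / 583 * 100 = 93.0%

93.0%


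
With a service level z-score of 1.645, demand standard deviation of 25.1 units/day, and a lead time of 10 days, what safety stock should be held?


Formula: SS = z * sigma_d * sqrt(LT)
sqrt(LT) = sqrt(10) = 3.1623
SS = 1.645 * 25.1 * 3.1623
SS = 130.6 units

130.6 units


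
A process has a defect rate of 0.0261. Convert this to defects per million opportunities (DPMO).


DPMO = defect_rate * 1000000 = 0.0261 * 1000000

26100


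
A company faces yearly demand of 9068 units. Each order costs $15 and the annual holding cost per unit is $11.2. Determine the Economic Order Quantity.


Formula: EOQ = sqrt(2 * D * S / H)
Numerator: 2 * 9068 * 15 = 272040
2DS/H = 272040 / 11.2 = 24289.3
EOQ = sqrt(24289.3) = 155.9 units

155.9 units
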